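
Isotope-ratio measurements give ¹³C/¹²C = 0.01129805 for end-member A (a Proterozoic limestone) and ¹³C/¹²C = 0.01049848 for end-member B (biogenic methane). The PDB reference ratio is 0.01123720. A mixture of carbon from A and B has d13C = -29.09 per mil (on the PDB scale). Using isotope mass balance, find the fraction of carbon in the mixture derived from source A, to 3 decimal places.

δ_A = (0.01129805/0.01123720 − 1)×1000 = (1.005415 − 1)×1000 = 5.415 per mil
δ_B = (0.01049848/0.01123720 − 1)×1000 = (0.934261 − 1)×1000 = -65.739 per mil
f_A = (δ_mix − δ_B)/(δ_A − δ_B) = (-29.09 − (-65.739))/(5.415 − (-65.739))
f_A = 36.649 / 71.154 = 0.5151

0.515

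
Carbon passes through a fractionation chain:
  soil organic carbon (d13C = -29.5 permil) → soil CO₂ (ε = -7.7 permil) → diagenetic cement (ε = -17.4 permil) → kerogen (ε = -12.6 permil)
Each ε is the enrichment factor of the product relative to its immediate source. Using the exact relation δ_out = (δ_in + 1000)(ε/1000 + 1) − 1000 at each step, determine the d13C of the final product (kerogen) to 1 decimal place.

-65.7 permil

step 1: δ = (-29.50 + 1000)·(-7.7/1000 + 1) − 1000 = -36.97 permil
step 2: δ = (-36.97 + 1000)·(-17.4/1000 + 1) − 1000 = -53.73 permil
step 3: δ = (-53.73 + 1000)·(-12.6/1000 + 1) − 1000 = -65.65 permil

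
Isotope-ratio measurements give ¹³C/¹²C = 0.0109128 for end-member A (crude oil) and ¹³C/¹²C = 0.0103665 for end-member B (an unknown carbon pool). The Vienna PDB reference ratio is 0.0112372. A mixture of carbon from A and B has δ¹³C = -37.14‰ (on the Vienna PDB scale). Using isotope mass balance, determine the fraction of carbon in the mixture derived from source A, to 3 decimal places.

δ_A = (0.0109128/0.0112372 − 1)×1000 = (0.971132 − 1)×1000 = -28.868‰
δ_B = (0.0103665/0.0112372 − 1)×1000 = (0.922516 − 1)×1000 = -77.484‰
f_A = (δ_mix − δ_B)/(δ_A − δ_B) = (-37.14 − (-77.484))/(-28.868 − (-77.484))
f_A = 40.344 / 48.615 = 0.8299

0.830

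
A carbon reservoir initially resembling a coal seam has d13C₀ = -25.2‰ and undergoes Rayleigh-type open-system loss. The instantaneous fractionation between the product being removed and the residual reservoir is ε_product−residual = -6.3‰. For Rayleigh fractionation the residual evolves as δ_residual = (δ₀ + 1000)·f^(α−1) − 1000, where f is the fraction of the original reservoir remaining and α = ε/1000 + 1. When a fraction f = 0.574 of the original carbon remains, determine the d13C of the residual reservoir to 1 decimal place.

-21.8‰

Rayleigh residual: δ_res = (δ₀ + 1000)·f^(α−1) − 1000
α = ε/1000 + 1 = 0.99370, so α − 1 = -0.00630
f^(α−1) = 0.574^(-0.00630) = 1.003503
δ_res = (-25.2 + 1000) × 1.003503 − 1000 = 978.215 − 1000 = -21.78‰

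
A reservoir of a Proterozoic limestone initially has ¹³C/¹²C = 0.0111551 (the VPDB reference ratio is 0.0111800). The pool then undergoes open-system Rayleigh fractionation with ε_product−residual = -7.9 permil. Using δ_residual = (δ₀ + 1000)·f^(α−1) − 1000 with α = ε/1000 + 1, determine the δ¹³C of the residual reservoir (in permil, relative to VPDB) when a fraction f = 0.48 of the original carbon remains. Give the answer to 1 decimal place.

δ₀ = (0.0111551/0.0111800 − 1)×1000 = (0.997773 − 1)×1000 = -2.227 permil
α − 1 = ε/1000 = -0.0079
f^(α−1) = 0.48^(-0.0079) = 1.005815
δ_res = (-2.227 + 1000) × 1.005815 − 1000 = 1003.575 − 1000 = 3.58 permil

3.6 permil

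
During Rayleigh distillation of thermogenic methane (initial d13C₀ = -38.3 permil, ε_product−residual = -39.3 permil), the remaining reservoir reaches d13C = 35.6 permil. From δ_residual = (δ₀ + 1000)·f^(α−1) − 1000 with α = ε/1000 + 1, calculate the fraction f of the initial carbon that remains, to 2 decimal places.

0.15

α − 1 = ε/1000 = -0.0393
(δ_res + 1000)/(δ₀ + 1000) = (35.6 + 1000)/(-38.3 + 1000) = 1035.6/961.7 = 1.076843
f = 1.076843^(1/-0.0393) = exp(ln(1.076843)/-0.0393) = exp(0.07403/-0.0393)
f = exp(-1.8838) = 0.1520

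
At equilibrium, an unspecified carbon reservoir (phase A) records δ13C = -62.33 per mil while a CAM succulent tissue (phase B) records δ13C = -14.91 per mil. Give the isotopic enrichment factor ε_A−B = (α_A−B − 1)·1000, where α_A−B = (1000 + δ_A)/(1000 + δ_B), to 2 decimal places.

α_A−B = (1000 + -62.33) / (1000 + -14.91) = 937.67 / 985.09 = 0.951862
ε_A−B = (0.951862 − 1) × 1000 = -48.138 per mil
(The approximation ε ≈ δ_A − δ_B would give -47.42 per mil.)

-48.14 per mil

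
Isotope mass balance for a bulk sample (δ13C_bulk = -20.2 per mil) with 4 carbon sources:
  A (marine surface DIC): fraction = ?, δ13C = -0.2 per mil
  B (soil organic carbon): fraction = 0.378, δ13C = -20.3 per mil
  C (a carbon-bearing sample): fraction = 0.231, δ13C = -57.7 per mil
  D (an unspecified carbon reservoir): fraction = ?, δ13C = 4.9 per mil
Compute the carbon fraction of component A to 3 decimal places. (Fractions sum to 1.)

0.218

Let f_A and f_D be the unknown fractions; fractions sum to 1 so f_A + f_D = 0.391.
Mass balance: Σ fᵢ·δᵢ = δ_bulk ⇒ f_A·(-0.2) + f_D·(4.9) = -20.2 − (-21.002) = 0.802
Substitute f_D = 0.391 − f_A:
f_A·(-0.2 − 4.9) = 0.802 − 0.391×(4.9) = -1.114
f_A = -1.114 / -5.1 = 0.2184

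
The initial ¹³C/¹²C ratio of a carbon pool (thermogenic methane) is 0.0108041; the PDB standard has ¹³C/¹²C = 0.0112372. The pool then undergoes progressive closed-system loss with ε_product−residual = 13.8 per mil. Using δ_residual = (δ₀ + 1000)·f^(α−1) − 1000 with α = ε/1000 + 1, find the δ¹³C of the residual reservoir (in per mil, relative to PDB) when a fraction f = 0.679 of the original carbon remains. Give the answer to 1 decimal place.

-43.7 per mil

δ₀ = (0.0108041/0.0112372 − 1)×1000 = (0.961458 − 1)×1000 = -38.542 per mil
α − 1 = ε/1000 = 0.0138
f^(α−1) = 0.679^(0.0138) = 0.994672
δ_res = (-38.542 + 1000) × 0.994672 − 1000 = 956.336 − 1000 = -43.66 per mil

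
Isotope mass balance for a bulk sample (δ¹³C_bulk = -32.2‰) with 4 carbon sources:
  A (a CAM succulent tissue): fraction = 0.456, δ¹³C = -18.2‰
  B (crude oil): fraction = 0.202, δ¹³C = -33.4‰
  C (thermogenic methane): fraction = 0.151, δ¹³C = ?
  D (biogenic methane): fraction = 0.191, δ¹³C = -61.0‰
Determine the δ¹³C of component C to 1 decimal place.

Isotope mass balance: δ_bulk = Σ fᵢ·δᵢ.
-32.2 = 0.456×(-18.2) + 0.202×(-33.4) + 0.151×δ_C + 0.191×(-61.0)
0.151·δ_C = -32.2 − (-26.697) = -5.503
δ_C = -5.503 / 0.151 = -36.44‰

-36.4‰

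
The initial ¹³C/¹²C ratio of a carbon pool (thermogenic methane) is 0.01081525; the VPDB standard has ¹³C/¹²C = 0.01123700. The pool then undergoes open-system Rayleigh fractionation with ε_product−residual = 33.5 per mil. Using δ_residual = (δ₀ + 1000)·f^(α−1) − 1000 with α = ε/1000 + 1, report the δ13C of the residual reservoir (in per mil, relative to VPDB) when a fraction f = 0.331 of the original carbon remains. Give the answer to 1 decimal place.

-72.5 per mil

δ₀ = (0.01081525/0.01123700 − 1)×1000 = (0.962468 − 1)×1000 = -37.532 per mil
α − 1 = ε/1000 = 0.0335
f^(α−1) = 0.331^(0.0335) = 0.963639
δ_res = (-37.532 + 1000) × 0.963639 − 1000 = 927.471 − 1000 = -72.53 per mil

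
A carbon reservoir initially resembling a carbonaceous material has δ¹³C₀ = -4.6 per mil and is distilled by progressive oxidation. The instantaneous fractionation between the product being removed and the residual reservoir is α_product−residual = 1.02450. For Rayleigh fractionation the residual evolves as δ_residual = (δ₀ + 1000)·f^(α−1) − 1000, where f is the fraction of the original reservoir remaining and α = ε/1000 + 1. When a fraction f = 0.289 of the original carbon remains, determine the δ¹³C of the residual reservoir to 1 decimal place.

-34.4 per mil

Rayleigh residual: δ_res = (δ₀ + 1000)·f^(α−1) − 1000
α − 1 = 0.02450
f^(α−1) = 0.289^(0.02450) = 0.970045
δ_res = (-4.6 + 1000) × 0.970045 − 1000 = 965.583 − 1000 = -34.42 per mil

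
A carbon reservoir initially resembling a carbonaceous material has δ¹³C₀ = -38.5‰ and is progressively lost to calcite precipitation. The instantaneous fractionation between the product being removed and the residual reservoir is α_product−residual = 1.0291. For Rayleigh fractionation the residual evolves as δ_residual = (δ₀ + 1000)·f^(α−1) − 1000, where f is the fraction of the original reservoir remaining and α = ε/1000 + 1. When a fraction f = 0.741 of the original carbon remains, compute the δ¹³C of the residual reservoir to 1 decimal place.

-46.9‰

Rayleigh residual: δ_res = (δ₀ + 1000)·f^(α−1) − 1000
α − 1 = 0.02910
f^(α−1) = 0.741^(0.02910) = 0.991315
δ_res = (-38.5 + 1000) × 0.991315 − 1000 = 953.149 − 1000 = -46.85‰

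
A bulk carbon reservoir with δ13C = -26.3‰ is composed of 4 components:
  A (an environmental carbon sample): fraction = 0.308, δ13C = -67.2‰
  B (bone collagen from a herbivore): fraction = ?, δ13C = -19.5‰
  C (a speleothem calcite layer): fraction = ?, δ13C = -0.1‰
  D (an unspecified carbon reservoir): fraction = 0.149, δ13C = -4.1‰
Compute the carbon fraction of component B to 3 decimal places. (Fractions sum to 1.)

0.254

Let f_B and f_C be the unknown fractions; fractions sum to 1 so f_B + f_C = 0.543.
Mass balance: Σ fᵢ·δᵢ = δ_bulk ⇒ f_B·(-19.5) + f_C·(-0.1) = -26.3 − (-21.309) = -4.991
Substitute f_C = 0.543 − f_B:
f_B·(-19.5 − -0.1) = -4.991 − 0.543×(-0.1) = -4.937
f_B = -4.937 / -19.4 = 0.2545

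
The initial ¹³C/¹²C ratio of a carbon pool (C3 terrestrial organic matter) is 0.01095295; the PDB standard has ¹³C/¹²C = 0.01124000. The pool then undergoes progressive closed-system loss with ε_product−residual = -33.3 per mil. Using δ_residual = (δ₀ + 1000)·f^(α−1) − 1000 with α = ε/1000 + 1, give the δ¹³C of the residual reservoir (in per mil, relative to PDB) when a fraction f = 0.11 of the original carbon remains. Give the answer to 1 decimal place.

δ₀ = (0.01095295/0.01124000 − 1)×1000 = (0.974462 − 1)×1000 = -25.538 per mil
α − 1 = ε/1000 = -0.0333
f^(α−1) = 0.11^(-0.0333) = 1.076271
δ_res = (-25.538 + 1000) × 1.076271 − 1000 = 1048.785 − 1000 = 48.78 per mil

48.8 per mil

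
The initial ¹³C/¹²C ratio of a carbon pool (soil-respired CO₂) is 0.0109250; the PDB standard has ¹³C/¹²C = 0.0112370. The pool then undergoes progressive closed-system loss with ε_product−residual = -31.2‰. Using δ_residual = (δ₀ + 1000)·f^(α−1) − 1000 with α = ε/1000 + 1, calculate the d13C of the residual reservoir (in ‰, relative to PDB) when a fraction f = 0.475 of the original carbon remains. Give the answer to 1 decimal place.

-4.9‰

δ₀ = (0.0109250/0.0112370 − 1)×1000 = (0.972235 − 1)×1000 = -27.765‰
α − 1 = ε/1000 = -0.0312
f^(α−1) = 0.475^(-0.0312) = 1.023498
δ_res = (-27.765 + 1000) × 1.023498 − 1000 = 995.081 − 1000 = -4.92‰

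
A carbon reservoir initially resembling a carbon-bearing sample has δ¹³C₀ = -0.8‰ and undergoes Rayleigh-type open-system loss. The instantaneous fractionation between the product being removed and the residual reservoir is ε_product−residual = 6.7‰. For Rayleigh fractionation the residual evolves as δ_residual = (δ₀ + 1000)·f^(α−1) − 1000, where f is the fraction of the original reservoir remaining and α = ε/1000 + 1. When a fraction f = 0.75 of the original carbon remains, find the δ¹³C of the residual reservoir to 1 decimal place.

Rayleigh residual: δ_res = (δ₀ + 1000)·f^(α−1) − 1000
α = ε/1000 + 1 = 1.00670, so α − 1 = 0.00670
f^(α−1) = 0.75^(0.00670) = 0.998074
δ_res = (-0.8 + 1000) × 0.998074 − 1000 = 997.276 − 1000 = -2.72‰

-2.7‰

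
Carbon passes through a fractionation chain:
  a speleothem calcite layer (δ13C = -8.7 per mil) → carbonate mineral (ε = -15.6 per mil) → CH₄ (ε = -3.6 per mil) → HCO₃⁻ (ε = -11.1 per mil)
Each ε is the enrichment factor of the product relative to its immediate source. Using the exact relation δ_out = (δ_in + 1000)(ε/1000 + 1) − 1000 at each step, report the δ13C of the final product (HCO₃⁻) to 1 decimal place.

step 1: δ = (-8.70 + 1000)·(-15.6/1000 + 1) − 1000 = -24.16 per mil
step 2: δ = (-24.16 + 1000)·(-3.6/1000 + 1) − 1000 = -27.68 per mil
step 3: δ = (-27.68 + 1000)·(-11.1/1000 + 1) − 1000 = -38.47 per mil

-38.5 per mil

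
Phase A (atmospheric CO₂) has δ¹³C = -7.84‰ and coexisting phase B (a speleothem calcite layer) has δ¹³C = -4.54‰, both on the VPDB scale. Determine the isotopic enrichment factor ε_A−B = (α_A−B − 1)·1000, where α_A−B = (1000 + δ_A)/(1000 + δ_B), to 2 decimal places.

α_A−B = (1000 + -7.84) / (1000 + -4.54) = 992.16 / 995.46 = 0.996685
ε_A−B = (0.996685 − 1) × 1000 = -3.315‰
(The approximation ε ≈ δ_A − δ_B would give -3.30‰.)

-3.32‰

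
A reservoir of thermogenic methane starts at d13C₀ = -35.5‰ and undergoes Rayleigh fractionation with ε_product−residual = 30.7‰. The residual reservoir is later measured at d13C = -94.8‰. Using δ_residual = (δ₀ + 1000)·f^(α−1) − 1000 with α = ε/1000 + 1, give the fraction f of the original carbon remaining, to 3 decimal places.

α − 1 = ε/1000 = 0.0307
(δ_res + 1000)/(δ₀ + 1000) = (-94.8 + 1000)/(-35.5 + 1000) = 905.2/964.5 = 0.938517
f = 0.938517^(1/0.0307) = exp(ln(0.938517)/0.0307) = exp(-0.06345/0.0307)
f = exp(-2.0669) = 0.1266

0.127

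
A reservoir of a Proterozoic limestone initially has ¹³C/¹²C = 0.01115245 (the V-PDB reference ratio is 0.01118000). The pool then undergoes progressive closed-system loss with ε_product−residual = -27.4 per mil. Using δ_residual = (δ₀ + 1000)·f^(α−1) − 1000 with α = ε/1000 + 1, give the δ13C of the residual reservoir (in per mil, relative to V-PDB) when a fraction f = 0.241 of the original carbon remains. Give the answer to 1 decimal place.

δ₀ = (0.01115245/0.01118000 − 1)×1000 = (0.997536 − 1)×1000 = -2.464 per mil
α − 1 = ε/1000 = -0.0274
f^(α−1) = 0.241^(-0.0274) = 1.039759
δ_res = (-2.464 + 1000) × 1.039759 − 1000 = 1037.197 − 1000 = 37.20 per mil

37.2 per mil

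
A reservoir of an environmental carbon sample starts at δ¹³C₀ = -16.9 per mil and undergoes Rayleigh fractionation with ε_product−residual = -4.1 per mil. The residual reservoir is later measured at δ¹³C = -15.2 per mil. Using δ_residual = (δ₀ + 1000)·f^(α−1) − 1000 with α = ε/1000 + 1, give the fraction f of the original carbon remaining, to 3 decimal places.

α − 1 = ε/1000 = -0.0041
(δ_res + 1000)/(δ₀ + 1000) = (-15.2 + 1000)/(-16.9 + 1000) = 984.8/983.1 = 1.001729
f = 1.001729^(1/-0.0041) = exp(ln(1.001729)/-0.0041) = exp(0.00173/-0.0041)
f = exp(-0.4214) = 0.6561

0.656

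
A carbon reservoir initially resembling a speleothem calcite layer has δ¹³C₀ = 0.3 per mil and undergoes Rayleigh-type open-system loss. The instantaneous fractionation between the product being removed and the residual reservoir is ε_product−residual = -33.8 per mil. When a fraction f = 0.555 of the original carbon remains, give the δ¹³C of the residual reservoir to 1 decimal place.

Rayleigh residual: δ_res = (δ₀ + 1000)·f^(α−1) − 1000
α = ε/1000 + 1 = 0.96620, so α − 1 = -0.03380
f^(α−1) = 0.555^(-0.03380) = 1.020100
δ_res = (0.3 + 1000) × 1.020100 − 1000 = 1020.406 − 1000 = 20.41 per mil

20.4 per mil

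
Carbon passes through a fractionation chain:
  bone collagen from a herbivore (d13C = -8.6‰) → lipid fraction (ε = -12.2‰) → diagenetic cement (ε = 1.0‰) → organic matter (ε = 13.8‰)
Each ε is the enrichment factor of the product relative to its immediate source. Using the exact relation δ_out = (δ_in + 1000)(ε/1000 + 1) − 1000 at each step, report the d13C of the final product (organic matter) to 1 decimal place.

step 1: δ = (-8.60 + 1000)·(-12.2/1000 + 1) − 1000 = -20.70‰
step 2: δ = (-20.70 + 1000)·(1.0/1000 + 1) − 1000 = -19.72‰
step 3: δ = (-19.72 + 1000)·(13.8/1000 + 1) − 1000 = -6.19‰

-6.2‰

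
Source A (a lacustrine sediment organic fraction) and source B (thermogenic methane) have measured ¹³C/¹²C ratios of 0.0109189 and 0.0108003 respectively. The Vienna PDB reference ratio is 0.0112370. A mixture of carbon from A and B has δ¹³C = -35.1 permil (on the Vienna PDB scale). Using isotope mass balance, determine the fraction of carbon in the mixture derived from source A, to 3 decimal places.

0.357

δ_A = (0.0109189/0.0112370 − 1)×1000 = (0.971692 − 1)×1000 = -28.308 permil
δ_B = (0.0108003/0.0112370 − 1)×1000 = (0.961137 − 1)×1000 = -38.863 permil
f_A = (δ_mix − δ_B)/(δ_A − δ_B) = (-35.1 − (-38.863))/(-28.308 − (-38.863))
f_A = 3.763 / 10.554 = 0.3565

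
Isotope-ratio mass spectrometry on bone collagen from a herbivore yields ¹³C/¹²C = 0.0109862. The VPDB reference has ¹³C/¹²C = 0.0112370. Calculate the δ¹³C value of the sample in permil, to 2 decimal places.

-22.32 permil

δ¹³C = (R_sample / R_standard − 1) × 1000
R_sample / R_standard = 0.0109862 / 0.0112370 = 0.977681
δ¹³C = (0.977681 − 1) × 1000 = -22.319 permil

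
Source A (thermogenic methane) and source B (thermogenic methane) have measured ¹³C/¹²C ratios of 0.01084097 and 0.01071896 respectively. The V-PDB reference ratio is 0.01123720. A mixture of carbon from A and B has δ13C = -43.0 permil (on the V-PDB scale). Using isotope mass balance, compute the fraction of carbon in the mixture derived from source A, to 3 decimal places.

0.287

δ_A = (0.01084097/0.01123720 − 1)×1000 = (0.964739 − 1)×1000 = -35.261 permil
δ_B = (0.01071896/0.01123720 − 1)×1000 = (0.953882 − 1)×1000 = -46.118 permil
f_A = (δ_mix − δ_B)/(δ_A − δ_B) = (-43.0 − (-46.118))/(-35.261 − (-46.118))
f_A = 3.118 / 10.858 = 0.2872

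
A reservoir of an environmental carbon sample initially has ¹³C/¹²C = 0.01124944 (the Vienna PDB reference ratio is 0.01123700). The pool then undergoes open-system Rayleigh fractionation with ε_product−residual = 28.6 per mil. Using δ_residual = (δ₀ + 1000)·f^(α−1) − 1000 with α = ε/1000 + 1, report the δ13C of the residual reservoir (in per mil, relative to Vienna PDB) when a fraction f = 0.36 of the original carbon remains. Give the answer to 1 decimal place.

δ₀ = (0.01124944/0.01123700 − 1)×1000 = (1.001107 − 1)×1000 = 1.107 per mil
α − 1 = ε/1000 = 0.0286
f^(α−1) = 0.36^(0.0286) = 0.971204
δ_res = (1.107 + 1000) × 0.971204 − 1000 = 972.279 − 1000 = -27.72 per mil

-27.7 per mil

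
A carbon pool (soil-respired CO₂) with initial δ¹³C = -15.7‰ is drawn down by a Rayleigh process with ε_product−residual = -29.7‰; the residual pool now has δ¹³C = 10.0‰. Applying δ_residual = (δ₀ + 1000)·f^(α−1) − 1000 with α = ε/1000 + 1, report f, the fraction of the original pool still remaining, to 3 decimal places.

0.420

α − 1 = ε/1000 = -0.0297
(δ_res + 1000)/(δ₀ + 1000) = (10.0 + 1000)/(-15.7 + 1000) = 1010.0/984.3 = 1.026110
f = 1.026110^(1/-0.0297) = exp(ln(1.026110)/-0.0297) = exp(0.02577/-0.0297)
f = exp(-0.8678) = 0.4199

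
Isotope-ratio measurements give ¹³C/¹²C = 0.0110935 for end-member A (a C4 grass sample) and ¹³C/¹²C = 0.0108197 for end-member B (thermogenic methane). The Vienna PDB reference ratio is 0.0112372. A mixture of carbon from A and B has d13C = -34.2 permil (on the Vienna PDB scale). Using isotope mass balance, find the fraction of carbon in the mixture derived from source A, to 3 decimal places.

0.121

δ_A = (0.0110935/0.0112372 − 1)×1000 = (0.987212 − 1)×1000 = -12.788 permil
δ_B = (0.0108197/0.0112372 − 1)×1000 = (0.962847 − 1)×1000 = -37.153 permil
f_A = (δ_mix − δ_B)/(δ_A − δ_B) = (-34.2 − (-37.153))/(-12.788 − (-37.153))
f_A = 2.953 / 24.366 = 0.1212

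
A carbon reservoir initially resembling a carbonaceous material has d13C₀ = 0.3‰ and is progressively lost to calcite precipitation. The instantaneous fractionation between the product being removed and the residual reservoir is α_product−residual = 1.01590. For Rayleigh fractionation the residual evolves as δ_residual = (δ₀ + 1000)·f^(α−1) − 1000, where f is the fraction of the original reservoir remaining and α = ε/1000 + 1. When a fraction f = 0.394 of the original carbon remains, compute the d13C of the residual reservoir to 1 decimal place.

Rayleigh residual: δ_res = (δ₀ + 1000)·f^(α−1) − 1000
α − 1 = 0.01590
f^(α−1) = 0.394^(0.01590) = 0.985300
δ_res = (0.3 + 1000) × 0.985300 − 1000 = 985.595 − 1000 = -14.40‰

-14.4‰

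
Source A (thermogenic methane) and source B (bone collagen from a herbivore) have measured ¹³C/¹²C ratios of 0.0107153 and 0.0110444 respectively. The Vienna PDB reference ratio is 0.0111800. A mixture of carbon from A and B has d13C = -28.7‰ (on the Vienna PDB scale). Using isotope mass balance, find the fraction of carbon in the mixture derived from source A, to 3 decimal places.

0.563

δ_A = (0.0107153/0.0111800 − 1)×1000 = (0.958435 − 1)×1000 = -41.565‰
δ_B = (0.0110444/0.0111800 − 1)×1000 = (0.987871 − 1)×1000 = -12.129‰
f_A = (δ_mix − δ_B)/(δ_A − δ_B) = (-28.7 − (-12.129))/(-41.565 − (-12.129))
f_A = -16.571 / -29.436 = 0.5629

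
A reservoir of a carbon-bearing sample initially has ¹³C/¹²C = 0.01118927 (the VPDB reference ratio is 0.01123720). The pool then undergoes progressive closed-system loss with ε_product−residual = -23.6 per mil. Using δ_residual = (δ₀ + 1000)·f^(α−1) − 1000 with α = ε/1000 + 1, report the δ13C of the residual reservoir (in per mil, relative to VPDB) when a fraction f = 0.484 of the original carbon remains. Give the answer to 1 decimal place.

12.9 per mil

δ₀ = (0.01118927/0.01123720 − 1)×1000 = (0.995735 − 1)×1000 = -4.265 per mil
α − 1 = ε/1000 = -0.0236
f^(α−1) = 0.484^(-0.0236) = 1.017273
δ_res = (-4.265 + 1000) × 1.017273 − 1000 = 1012.934 − 1000 = 12.93 per mil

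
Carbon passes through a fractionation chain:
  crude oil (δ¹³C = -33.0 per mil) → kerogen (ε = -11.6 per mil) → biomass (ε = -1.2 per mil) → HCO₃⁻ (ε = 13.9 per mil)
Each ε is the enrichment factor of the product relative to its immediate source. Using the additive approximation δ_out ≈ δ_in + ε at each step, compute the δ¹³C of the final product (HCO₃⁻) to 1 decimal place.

step 1: δ ≈ -33.0 + (-11.6) = -44.6 per mil
step 2: δ ≈ -44.6 + (-1.2) = -45.8 per mil
step 3: δ ≈ -45.8 + (13.9) = -31.9 per mil

-31.9 per mil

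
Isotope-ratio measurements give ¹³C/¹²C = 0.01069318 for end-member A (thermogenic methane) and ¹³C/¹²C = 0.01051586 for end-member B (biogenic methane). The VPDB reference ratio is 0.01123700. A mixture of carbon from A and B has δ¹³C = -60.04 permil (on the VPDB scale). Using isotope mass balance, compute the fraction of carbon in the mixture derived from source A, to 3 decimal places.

0.262

δ_A = (0.01069318/0.01123700 − 1)×1000 = (0.951605 − 1)×1000 = -48.395 permil
δ_B = (0.01051586/0.01123700 − 1)×1000 = (0.935825 − 1)×1000 = -64.175 permil
f_A = (δ_mix − δ_B)/(δ_A − δ_B) = (-60.04 − (-64.175))/(-48.395 − (-64.175))
f_A = 4.135 / 15.780 = 0.2621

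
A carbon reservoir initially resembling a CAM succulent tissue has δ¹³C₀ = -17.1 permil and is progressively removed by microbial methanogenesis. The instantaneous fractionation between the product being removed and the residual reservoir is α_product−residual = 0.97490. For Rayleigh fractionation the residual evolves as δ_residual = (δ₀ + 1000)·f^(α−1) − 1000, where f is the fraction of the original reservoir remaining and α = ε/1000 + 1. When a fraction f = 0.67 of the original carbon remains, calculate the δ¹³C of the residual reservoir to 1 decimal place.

-7.2 permil

Rayleigh residual: δ_res = (δ₀ + 1000)·f^(α−1) − 1000
α − 1 = -0.02510
f^(α−1) = 0.67^(-0.02510) = 1.010103
δ_res = (-17.1 + 1000) × 1.010103 − 1000 = 992.830 − 1000 = -7.17 permil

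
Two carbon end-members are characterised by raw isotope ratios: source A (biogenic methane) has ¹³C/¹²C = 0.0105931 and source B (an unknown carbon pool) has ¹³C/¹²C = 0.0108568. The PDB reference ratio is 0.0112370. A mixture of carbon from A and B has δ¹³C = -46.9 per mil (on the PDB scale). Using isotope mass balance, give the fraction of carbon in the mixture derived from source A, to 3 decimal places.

0.557

δ_A = (0.0105931/0.0112370 − 1)×1000 = (0.942698 − 1)×1000 = -57.302 per mil
δ_B = (0.0108568/0.0112370 − 1)×1000 = (0.966165 − 1)×1000 = -33.835 per mil
f_A = (δ_mix − δ_B)/(δ_A − δ_B) = (-46.9 − (-33.835))/(-57.302 − (-33.835))
f_A = -13.065 / -23.467 = 0.5568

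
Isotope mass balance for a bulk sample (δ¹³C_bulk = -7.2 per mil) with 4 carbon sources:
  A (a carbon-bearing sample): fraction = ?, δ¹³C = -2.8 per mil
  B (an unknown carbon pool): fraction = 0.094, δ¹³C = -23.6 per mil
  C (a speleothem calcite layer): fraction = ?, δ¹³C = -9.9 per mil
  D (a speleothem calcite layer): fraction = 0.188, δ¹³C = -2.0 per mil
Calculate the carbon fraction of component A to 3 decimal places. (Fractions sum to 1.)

Let f_A and f_C be the unknown fractions; fractions sum to 1 so f_A + f_C = 0.718.
Mass balance: Σ fᵢ·δᵢ = δ_bulk ⇒ f_A·(-2.8) + f_C·(-9.9) = -7.2 − (-2.594) = -4.606
Substitute f_C = 0.718 − f_A:
f_A·(-2.8 − -9.9) = -4.606 − 0.718×(-9.9) = 2.503
f_A = 2.503 / 7.1 = 0.3525

0.352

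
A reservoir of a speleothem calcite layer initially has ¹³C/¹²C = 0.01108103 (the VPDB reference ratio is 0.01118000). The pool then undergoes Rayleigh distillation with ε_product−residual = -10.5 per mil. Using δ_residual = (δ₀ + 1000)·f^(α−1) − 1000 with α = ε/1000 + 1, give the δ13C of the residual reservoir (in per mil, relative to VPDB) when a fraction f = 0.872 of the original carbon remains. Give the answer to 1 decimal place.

-7.4 per mil

δ₀ = (0.01108103/0.01118000 − 1)×1000 = (0.991148 − 1)×1000 = -8.852 per mil
α − 1 = ε/1000 = -0.0105
f^(α−1) = 0.872^(-0.0105) = 1.001439
δ_res = (-8.852 + 1000) × 1.001439 − 1000 = 992.574 − 1000 = -7.43 per mil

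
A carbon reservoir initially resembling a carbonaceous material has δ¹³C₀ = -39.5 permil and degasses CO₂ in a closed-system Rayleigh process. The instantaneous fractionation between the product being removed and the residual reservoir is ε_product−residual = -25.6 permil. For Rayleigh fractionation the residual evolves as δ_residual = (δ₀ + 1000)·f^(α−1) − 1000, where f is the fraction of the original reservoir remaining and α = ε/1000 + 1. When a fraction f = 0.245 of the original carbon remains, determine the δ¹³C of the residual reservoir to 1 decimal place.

-4.3 permil

Rayleigh residual: δ_res = (δ₀ + 1000)·f^(α−1) − 1000
α = ε/1000 + 1 = 0.97440, so α − 1 = -0.02560
f^(α−1) = 0.245^(-0.02560) = 1.036662
δ_res = (-39.5 + 1000) × 1.036662 − 1000 = 995.714 − 1000 = -4.29 permil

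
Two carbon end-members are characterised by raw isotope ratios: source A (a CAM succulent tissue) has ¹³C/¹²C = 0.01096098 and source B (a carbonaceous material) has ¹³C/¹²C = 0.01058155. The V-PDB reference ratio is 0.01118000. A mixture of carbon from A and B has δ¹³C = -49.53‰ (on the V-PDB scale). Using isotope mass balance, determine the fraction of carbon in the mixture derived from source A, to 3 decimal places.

0.118

δ_A = (0.01096098/0.01118000 − 1)×1000 = (0.980410 − 1)×1000 = -19.590‰
δ_B = (0.01058155/0.01118000 − 1)×1000 = (0.946471 − 1)×1000 = -53.529‰
f_A = (δ_mix − δ_B)/(δ_A − δ_B) = (-49.53 − (-53.529))/(-19.590 − (-53.529))
f_A = 3.999 / 33.938 = 0.1178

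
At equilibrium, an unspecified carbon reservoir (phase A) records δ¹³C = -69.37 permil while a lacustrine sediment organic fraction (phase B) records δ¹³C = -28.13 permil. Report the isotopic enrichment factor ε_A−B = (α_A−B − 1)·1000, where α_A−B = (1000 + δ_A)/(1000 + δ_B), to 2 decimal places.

-42.43 permil

α_A−B = (1000 + -69.37) / (1000 + -28.13) = 930.63 / 971.87 = 0.957566
ε_A−B = (0.957566 − 1) × 1000 = -42.434 permil
(The approximation ε ≈ δ_A − δ_B would give -41.24 permil.)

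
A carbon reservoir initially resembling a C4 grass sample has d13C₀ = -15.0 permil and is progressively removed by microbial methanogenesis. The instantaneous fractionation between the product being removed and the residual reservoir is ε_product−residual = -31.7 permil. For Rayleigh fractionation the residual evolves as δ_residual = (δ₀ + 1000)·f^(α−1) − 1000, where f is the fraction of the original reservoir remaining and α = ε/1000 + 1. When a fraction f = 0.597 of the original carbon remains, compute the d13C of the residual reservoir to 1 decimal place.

Rayleigh residual: δ_res = (δ₀ + 1000)·f^(α−1) − 1000
α = ε/1000 + 1 = 0.96830, so α − 1 = -0.03170
f^(α−1) = 0.597^(-0.03170) = 1.016486
δ_res = (-15.0 + 1000) × 1.016486 − 1000 = 1001.239 − 1000 = 1.24 permil

1.2 permil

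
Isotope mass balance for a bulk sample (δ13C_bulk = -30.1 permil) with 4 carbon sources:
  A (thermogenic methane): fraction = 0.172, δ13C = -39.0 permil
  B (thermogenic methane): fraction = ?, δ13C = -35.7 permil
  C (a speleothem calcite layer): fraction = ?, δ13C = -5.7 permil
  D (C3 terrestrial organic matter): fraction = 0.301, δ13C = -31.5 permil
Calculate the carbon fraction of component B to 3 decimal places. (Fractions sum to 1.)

Let f_B and f_C be the unknown fractions; fractions sum to 1 so f_B + f_C = 0.527.
Mass balance: Σ fᵢ·δᵢ = δ_bulk ⇒ f_B·(-35.7) + f_C·(-5.7) = -30.1 − (-16.189) = -13.911
Substitute f_C = 0.527 − f_B:
f_B·(-35.7 − -5.7) = -13.911 − 0.527×(-5.7) = -10.907
f_B = -10.907 / -30.0 = 0.3636

0.364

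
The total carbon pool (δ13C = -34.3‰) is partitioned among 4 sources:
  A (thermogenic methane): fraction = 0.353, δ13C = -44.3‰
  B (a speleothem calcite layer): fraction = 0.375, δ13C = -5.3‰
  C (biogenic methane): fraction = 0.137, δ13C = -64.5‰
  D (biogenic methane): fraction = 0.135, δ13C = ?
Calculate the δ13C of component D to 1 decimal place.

-58.1‰

Isotope mass balance: δ_bulk = Σ fᵢ·δᵢ.
-34.3 = 0.353×(-44.3) + 0.375×(-5.3) + 0.137×(-64.5) + 0.135×δ_D
0.135·δ_D = -34.3 − (-26.462) = -7.838
δ_D = -7.838 / 0.135 = -58.06‰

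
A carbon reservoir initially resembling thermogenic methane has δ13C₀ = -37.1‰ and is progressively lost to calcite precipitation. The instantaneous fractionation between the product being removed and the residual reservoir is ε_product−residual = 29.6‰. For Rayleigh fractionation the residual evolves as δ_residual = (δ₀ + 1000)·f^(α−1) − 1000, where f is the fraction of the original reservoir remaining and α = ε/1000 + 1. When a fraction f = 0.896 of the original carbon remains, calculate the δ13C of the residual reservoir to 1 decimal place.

-40.2‰

Rayleigh residual: δ_res = (δ₀ + 1000)·f^(α−1) − 1000
α = ε/1000 + 1 = 1.02960, so α − 1 = 0.02960
f^(α−1) = 0.896^(0.02960) = 0.996755
δ_res = (-37.1 + 1000) × 0.996755 − 1000 = 959.775 − 1000 = -40.22‰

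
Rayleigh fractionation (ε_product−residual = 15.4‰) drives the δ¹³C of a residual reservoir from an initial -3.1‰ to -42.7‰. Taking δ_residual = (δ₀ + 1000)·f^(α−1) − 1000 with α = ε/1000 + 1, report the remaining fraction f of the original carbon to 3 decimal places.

0.072

α − 1 = ε/1000 = 0.0154
(δ_res + 1000)/(δ₀ + 1000) = (-42.7 + 1000)/(-3.1 + 1000) = 957.3/996.9 = 0.960277
f = 0.960277^(1/0.0154) = exp(ln(0.960277)/0.0154) = exp(-0.04053/0.0154)
f = exp(-2.6321) = 0.0719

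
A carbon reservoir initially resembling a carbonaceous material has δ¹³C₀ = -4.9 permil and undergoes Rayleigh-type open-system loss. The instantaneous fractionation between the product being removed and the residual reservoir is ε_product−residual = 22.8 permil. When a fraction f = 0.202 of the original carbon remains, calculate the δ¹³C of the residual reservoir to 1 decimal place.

Rayleigh residual: δ_res = (δ₀ + 1000)·f^(α−1) − 1000
α = ε/1000 + 1 = 1.02280, so α − 1 = 0.02280
f^(α−1) = 0.202^(0.02280) = 0.964189
δ_res = (-4.9 + 1000) × 0.964189 − 1000 = 959.464 − 1000 = -40.54 permil

-40.5 permil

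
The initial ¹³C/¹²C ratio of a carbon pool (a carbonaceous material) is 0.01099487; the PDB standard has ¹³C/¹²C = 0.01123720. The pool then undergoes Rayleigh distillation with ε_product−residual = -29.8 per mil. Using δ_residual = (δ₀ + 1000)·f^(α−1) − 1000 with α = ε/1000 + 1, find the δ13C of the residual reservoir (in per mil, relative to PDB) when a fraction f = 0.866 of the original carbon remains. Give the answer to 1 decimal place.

-17.4 per mil

δ₀ = (0.01099487/0.01123720 − 1)×1000 = (0.978435 − 1)×1000 = -21.565 per mil
α − 1 = ε/1000 = -0.0298
f^(α−1) = 0.866^(-0.0298) = 1.004297
δ_res = (-21.565 + 1000) × 1.004297 − 1000 = 982.639 − 1000 = -17.36 per mil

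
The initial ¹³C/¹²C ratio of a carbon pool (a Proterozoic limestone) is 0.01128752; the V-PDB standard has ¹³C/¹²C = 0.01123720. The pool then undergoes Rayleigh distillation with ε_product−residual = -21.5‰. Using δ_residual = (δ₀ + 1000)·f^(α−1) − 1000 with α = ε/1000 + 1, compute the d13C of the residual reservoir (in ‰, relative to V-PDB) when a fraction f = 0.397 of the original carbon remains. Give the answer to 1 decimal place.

δ₀ = (0.01128752/0.01123720 − 1)×1000 = (1.004478 − 1)×1000 = 4.478‰
α − 1 = ε/1000 = -0.0215
f^(α−1) = 0.397^(-0.0215) = 1.020061
δ_res = (4.478 + 1000) × 1.020061 − 1000 = 1024.628 − 1000 = 24.63‰

24.6‰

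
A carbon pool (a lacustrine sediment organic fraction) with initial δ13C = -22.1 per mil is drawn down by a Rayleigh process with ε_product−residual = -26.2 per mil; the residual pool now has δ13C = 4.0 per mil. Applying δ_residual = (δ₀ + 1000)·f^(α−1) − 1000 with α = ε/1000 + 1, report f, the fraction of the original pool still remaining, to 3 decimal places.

α − 1 = ε/1000 = -0.0262
(δ_res + 1000)/(δ₀ + 1000) = (4.0 + 1000)/(-22.1 + 1000) = 1004.0/977.9 = 1.026690
f = 1.026690^(1/-0.0262) = exp(ln(1.026690)/-0.0262) = exp(0.02634/-0.0262)
f = exp(-1.0053) = 0.3659

0.366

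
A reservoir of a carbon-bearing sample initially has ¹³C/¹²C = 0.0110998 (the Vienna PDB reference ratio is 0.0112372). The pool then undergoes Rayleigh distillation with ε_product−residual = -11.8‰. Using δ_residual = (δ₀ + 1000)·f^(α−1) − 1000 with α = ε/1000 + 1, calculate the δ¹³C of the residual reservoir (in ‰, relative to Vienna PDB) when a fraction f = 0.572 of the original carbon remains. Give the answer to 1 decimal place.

-5.7‰

δ₀ = (0.0110998/0.0112372 − 1)×1000 = (0.987773 − 1)×1000 = -12.227‰
α − 1 = ε/1000 = -0.0118
f^(α−1) = 0.572^(-0.0118) = 1.006613
δ_res = (-12.227 + 1000) × 1.006613 − 1000 = 994.305 − 1000 = -5.69‰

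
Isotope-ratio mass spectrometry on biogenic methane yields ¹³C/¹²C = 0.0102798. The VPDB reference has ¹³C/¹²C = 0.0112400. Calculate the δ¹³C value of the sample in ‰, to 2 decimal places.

-85.43‰

δ¹³C = (R_sample / R_standard − 1) × 1000
R_sample / R_standard = 0.0102798 / 0.0112400 = 0.914573
δ¹³C = (0.914573 − 1) × 1000 = -85.427‰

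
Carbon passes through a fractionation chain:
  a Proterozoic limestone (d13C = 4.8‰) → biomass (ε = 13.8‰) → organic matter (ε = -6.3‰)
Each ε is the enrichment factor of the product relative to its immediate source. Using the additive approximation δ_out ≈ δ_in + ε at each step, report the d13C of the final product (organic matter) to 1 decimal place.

step 1: δ ≈ 4.8 + (13.8) = 18.6‰
step 2: δ ≈ 18.6 + (-6.3) = 12.3‰

12.3‰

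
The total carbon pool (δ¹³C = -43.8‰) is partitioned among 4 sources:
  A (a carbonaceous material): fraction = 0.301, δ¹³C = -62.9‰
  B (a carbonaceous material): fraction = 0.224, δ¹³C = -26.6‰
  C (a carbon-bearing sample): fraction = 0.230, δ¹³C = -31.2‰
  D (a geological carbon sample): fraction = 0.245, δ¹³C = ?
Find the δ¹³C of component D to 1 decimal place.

Isotope mass balance: δ_bulk = Σ fᵢ·δᵢ.
-43.8 = 0.301×(-62.9) + 0.224×(-26.6) + 0.230×(-31.2) + 0.245×δ_D
0.245·δ_D = -43.8 − (-32.067) = -11.733
δ_D = -11.733 / 0.245 = -47.89‰

-47.9‰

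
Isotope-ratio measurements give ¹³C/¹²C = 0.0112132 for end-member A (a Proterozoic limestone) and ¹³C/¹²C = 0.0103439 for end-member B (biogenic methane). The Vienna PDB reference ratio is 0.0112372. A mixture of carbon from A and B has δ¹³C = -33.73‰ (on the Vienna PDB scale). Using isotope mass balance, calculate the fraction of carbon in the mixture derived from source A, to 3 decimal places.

0.592

δ_A = (0.0112132/0.0112372 − 1)×1000 = (0.997864 − 1)×1000 = -2.136‰
δ_B = (0.0103439/0.0112372 − 1)×1000 = (0.920505 − 1)×1000 = -79.495‰
f_A = (δ_mix − δ_B)/(δ_A − δ_B) = (-33.73 − (-79.495))/(-2.136 − (-79.495))
f_A = 45.765 / 77.359 = 0.5916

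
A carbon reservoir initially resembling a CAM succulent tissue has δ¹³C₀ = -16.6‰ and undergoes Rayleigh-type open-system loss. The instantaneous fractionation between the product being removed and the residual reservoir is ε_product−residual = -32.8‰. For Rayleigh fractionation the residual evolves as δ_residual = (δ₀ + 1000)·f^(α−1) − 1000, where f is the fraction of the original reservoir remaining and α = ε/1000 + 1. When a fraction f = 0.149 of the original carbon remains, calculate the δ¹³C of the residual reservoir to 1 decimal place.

Rayleigh residual: δ_res = (δ₀ + 1000)·f^(α−1) − 1000
α = ε/1000 + 1 = 0.96720, so α − 1 = -0.03280
f^(α−1) = 0.149^(-0.03280) = 1.064436
δ_res = (-16.6 + 1000) × 1.064436 − 1000 = 1046.766 − 1000 = 46.77‰

46.8‰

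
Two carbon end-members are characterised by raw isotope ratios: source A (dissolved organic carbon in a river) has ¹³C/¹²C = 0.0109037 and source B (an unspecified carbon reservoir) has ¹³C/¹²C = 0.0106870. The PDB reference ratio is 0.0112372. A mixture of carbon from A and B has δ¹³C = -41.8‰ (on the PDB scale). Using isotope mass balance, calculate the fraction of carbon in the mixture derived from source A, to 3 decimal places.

0.371

δ_A = (0.0109037/0.0112372 − 1)×1000 = (0.970322 − 1)×1000 = -29.678‰
δ_B = (0.0106870/0.0112372 − 1)×1000 = (0.951038 − 1)×1000 = -48.962‰
f_A = (δ_mix − δ_B)/(δ_A − δ_B) = (-41.8 − (-48.962))/(-29.678 − (-48.962))
f_A = 7.162 / 19.284 = 0.3714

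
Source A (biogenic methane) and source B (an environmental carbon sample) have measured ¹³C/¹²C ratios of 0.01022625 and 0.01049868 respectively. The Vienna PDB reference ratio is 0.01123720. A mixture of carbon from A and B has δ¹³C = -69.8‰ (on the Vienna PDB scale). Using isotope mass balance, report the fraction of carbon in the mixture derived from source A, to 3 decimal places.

δ_A = (0.01022625/0.01123720 − 1)×1000 = (0.910035 − 1)×1000 = -89.965‰
δ_B = (0.01049868/0.01123720 − 1)×1000 = (0.934279 − 1)×1000 = -65.721‰
f_A = (δ_mix − δ_B)/(δ_A − δ_B) = (-69.8 − (-65.721))/(-89.965 − (-65.721))
f_A = -4.079 / -24.244 = 0.1683

0.168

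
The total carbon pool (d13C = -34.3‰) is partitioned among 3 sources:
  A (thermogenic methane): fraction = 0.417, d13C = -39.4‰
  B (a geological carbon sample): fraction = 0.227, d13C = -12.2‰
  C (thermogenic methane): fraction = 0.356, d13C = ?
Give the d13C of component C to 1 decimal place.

-42.4‰

Isotope mass balance: δ_bulk = Σ fᵢ·δᵢ.
-34.3 = 0.417×(-39.4) + 0.227×(-12.2) + 0.356×δ_C
0.356·δ_C = -34.3 − (-19.199) = -15.101
δ_C = -15.101 / 0.356 = -42.42‰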